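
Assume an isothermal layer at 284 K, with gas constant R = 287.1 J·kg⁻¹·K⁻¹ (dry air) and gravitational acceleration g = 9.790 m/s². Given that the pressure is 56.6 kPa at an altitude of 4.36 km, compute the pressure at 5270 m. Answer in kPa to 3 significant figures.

P ≈ 50.7 kPa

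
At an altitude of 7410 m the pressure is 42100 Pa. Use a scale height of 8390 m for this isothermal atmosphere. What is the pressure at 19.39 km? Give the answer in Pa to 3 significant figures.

Between two levels, P₂ = P₁ exp(−Δz/H) with Δz = z₂ − z₁.
Δz = 19390 − 7410.0 = 11980 m; Δz/H = 11980/8390.0 = 1.4279.
P₂ = 42100 × exp(−1.4279) = 42100 × 0.23981 = 10096 Pa.

P ≈ 10100 Pa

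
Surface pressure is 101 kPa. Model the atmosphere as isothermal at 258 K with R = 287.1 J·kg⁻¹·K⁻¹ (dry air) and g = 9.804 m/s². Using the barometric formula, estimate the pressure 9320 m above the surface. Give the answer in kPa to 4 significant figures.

P ≈ 29.42 kPa

Scale height: H = RT/g = 287.1 × 258 / 9.804 = 7555.3 m.
Barometric formula: P = P₀ exp(−z/H).
z/H = 9320.0/7555.3 = 1.2336; exp(−1.2336) = 0.29124.
P = 101 × 0.29124 = 29.415 kPa.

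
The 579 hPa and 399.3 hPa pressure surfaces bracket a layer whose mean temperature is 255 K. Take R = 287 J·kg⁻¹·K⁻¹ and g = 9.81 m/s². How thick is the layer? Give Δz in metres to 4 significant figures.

Δz ≈ 2772 m

Hypsometric equation: Δz = (R T̄/g) ln(P₁/P₂).
R T̄/g = 287 × 255 / 9.81 = 7460.2 m.
ln(579/399.3) = ln(1.4500) = 0.37156.
Δz = 7460.2 × 0.37156 = 2771.9 m.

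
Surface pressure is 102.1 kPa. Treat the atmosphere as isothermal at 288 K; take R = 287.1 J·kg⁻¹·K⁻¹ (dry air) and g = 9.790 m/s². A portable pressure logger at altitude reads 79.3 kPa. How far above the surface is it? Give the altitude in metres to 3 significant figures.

Scale height: H = RT/g = 287.1 × 288 / 9.790 = 8445.8 m.
Invert the barometric formula: z = H ln(P₀/P).
P₀/P = 102.1/79.3 = 1.2875; ln(1.2875) = 0.25270.
z = 8445.8 × 0.25270 = 2134.3 m.

z ≈ 2130 m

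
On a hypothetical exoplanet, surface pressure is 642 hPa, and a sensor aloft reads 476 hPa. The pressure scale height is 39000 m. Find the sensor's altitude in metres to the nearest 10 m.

z ≈ 11670 m

Invert the barometric formula: z = H ln(P₀/P).
P₀/P = 642/476 = 1.3487; ln(1.3487) = 0.29914.
z = 39000 × 0.29914 = 11666 m.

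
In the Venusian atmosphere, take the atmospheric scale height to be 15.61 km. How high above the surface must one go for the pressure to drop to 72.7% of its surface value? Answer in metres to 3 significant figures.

Set P/P₀ = exp(−z/H) = 0.727, so z = −H ln(0.727).
−ln(0.727) = 0.31883; z = 15610 × 0.31883 = 4976.9 m.

z ≈ 4980 m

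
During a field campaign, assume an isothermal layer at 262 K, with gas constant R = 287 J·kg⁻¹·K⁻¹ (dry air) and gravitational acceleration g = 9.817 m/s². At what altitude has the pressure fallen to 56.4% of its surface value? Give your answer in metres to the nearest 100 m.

z ≈ 4400 m

Scale height: H = RT/g = 287 × 262 / 9.817 = 7659.6 m.
Set P/P₀ = exp(−z/H) = 0.564, so z = −H ln(0.564).
−ln(0.564) = 0.57270; z = 7659.6 × 0.57270 = 4386.7 m.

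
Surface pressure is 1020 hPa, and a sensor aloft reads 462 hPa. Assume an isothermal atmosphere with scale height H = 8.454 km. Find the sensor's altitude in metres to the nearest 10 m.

Invert the barometric formula: z = H ln(P₀/P).
P₀/P = 1020/462 = 2.2078; ln(2.2078) = 0.79200.
z = 8454.0 × 0.79200 = 6695.6 m.

z ≈ 6700 m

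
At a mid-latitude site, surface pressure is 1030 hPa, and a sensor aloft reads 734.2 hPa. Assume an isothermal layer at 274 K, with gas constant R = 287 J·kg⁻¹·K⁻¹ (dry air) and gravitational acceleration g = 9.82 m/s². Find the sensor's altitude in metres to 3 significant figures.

Scale height: H = RT/g = 287 × 274 / 9.82 = 8007.9 m.
Invert the barometric formula: z = H ln(P₀/P).
P₀/P = 1030/734.2 = 1.4029; ln(1.4029) = 0.33854.
z = 8007.9 × 0.33854 = 2711.0 m.

z ≈ 2710 m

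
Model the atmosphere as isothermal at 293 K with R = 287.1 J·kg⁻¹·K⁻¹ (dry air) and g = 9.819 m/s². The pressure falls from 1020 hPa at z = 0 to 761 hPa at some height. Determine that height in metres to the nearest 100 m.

Scale height: H = RT/g = 287.1 × 293 / 9.819 = 8567.1 m.
Invert the barometric formula: z = H ln(P₀/P).
P₀/P = 1020/761 = 1.3403; ln(1.3403) = 0.29289.
z = 8567.1 × 0.29289 = 2509.2 m.

z ≈ 2500 m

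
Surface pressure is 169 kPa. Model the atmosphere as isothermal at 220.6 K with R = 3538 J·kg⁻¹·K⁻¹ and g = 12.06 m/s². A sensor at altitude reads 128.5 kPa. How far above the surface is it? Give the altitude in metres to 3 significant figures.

z ≈ 17700 m

Scale height: H = RT/g = 3538 × 220.6 / 12.06 = 64717 m.
Invert the barometric formula: z = H ln(P₀/P).
P₀/P = 169/128.5 = 1.3152; ln(1.3152) = 0.27399.
z = 64717 × 0.27399 = 17732 m.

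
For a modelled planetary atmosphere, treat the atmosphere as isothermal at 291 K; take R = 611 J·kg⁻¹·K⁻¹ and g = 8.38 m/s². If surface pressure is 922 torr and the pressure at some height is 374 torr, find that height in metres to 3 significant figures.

Scale height: H = RT/g = 611 × 291 / 8.38 = 21217 m.
Invert the barometric formula: z = H ln(P₀/P).
P₀/P = 922/374 = 2.4652; ln(2.4652) = 0.90227.
z = 21217 × 0.90227 = 19143 m.

z ≈ 19100 m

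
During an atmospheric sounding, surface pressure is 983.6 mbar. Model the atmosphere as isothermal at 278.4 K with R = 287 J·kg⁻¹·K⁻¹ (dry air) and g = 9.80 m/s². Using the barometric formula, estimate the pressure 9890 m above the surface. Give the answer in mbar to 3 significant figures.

P ≈ 292 mbar

Scale height: H = RT/g = 287 × 278.4 / 9.80 = 8153.1 m.
Barometric formula: P = P₀ exp(−z/H).
z/H = 9890.0/8153.1 = 1.2130; exp(−1.2130) = 0.29730.
P = 983.6 × 0.29730 = 292.42 mbar.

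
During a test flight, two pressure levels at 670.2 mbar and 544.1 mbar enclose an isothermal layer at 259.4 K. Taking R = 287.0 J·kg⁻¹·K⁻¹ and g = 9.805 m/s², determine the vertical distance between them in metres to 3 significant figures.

Δz ≈ 1580 m

Hypsometric equation: Δz = (R T̄/g) ln(P₁/P₂).
R T̄/g = 287.0 × 259.4 / 9.805 = 7592.8 m.
ln(670.2/544.1) = ln(1.2318) = 0.20848.
Δz = 7592.8 × 0.20848 = 1582.9 m.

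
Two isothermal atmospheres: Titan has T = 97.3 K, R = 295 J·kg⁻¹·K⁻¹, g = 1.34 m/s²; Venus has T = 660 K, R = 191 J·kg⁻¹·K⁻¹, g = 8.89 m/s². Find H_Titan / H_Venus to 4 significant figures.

H = RT/g for each body.
H_Titan = 295 × 97.3 / 1.34 = 21421 m.
H_Venus = 191 × 660 / 8.89 = 14180 m.
H_Titan/H_Venus = 21421/14180 = 1.5106.

H_Titan/H_Venus ≈ 1.511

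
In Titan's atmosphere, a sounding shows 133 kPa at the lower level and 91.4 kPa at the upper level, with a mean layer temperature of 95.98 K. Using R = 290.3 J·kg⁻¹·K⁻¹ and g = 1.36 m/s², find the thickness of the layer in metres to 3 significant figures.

Hypsometric equation: Δz = (R T̄/g) ln(P₁/P₂).
R T̄/g = 290.3 × 95.98 / 1.36 = 20487 m.
ln(133/91.4) = ln(1.4551) = 0.37507.
Δz = 20487 × 0.37507 = 7684.1 m.

Δz ≈ 7680 m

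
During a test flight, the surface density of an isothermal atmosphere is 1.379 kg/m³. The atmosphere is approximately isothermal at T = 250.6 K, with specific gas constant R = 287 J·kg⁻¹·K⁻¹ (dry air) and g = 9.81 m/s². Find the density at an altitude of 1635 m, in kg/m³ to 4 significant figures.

ρ ≈ 1.103 kg/m³

Scale height: H = RT/g = 287 × 250.6 / 9.81 = 7331.5 m.
In an isothermal atmosphere, density decays like pressure: ρ = ρ₀ exp(−z/H).
z/H = 1635.0/7331.5 = 0.22301; exp(−0.22301) = 0.80011.
ρ = 1.379 × 0.80011 = 1.1034 kg/m³.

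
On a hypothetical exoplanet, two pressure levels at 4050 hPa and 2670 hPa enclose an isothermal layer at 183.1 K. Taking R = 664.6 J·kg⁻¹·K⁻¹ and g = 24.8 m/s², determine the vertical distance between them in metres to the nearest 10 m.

Δz ≈ 2040 m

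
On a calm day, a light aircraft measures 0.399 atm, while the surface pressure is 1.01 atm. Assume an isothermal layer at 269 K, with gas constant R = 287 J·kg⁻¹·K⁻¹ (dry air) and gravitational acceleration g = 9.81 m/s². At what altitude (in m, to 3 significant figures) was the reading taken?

z ≈ 7310 m

Scale height: H = RT/g = 287 × 269 / 9.81 = 7869.8 m.
Invert the barometric formula: z = H ln(P₀/P).
P₀/P = 1.01/0.399 = 2.5313; ln(2.5313) = 0.92873.
z = 7869.8 × 0.92873 = 7308.9 m.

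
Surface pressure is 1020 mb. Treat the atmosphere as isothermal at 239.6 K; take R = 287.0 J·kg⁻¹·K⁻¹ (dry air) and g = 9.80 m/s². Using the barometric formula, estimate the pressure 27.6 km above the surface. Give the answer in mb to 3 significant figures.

P ≈ 20.0 mb

Scale height: H = RT/g = 287.0 × 239.6 / 9.80 = 7016.9 m.
Barometric formula: P = P₀ exp(−z/H).
z/H = 27600/7016.9 = 3.9334; exp(−3.9334) = 0.019577.
P = 1020 × 0.019577 = 19.969 mb.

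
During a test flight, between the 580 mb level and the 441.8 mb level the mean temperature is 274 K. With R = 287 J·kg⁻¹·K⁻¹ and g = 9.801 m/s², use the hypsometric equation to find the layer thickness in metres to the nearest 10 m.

Δz ≈ 2180 m

Hypsometric equation: Δz = (R T̄/g) ln(P₁/P₂).
R T̄/g = 287 × 274 / 9.801 = 8023.5 m.
ln(580/441.8) = ln(1.3128) = 0.27216.
Δz = 8023.5 × 0.27216 = 2183.7 m.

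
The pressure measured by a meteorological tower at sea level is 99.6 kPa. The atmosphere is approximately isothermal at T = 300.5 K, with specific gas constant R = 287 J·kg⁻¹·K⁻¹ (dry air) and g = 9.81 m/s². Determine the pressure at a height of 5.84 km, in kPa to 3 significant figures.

P ≈ 51.3 kPa

Scale height: H = RT/g = 287 × 300.5 / 9.81 = 8791.4 m.
Barometric formula: P = P₀ exp(−z/H).
z/H = 5840.0/8791.4 = 0.66429; exp(−0.66429) = 0.51464.
P = 99.6 × 0.51464 = 51.258 kPa.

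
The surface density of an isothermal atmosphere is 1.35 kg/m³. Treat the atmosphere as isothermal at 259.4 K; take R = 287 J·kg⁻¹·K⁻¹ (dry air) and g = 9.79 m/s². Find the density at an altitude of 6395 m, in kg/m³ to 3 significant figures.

ρ ≈ 0.582 kg/m³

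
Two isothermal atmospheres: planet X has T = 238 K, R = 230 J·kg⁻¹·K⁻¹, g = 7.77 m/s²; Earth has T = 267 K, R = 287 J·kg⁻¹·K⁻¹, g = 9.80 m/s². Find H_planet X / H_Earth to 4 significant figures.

H_planet X/H_Earth ≈ 0.9010

H = RT/g for each body.
H_planet X = 230 × 238 / 7.77 = 7045.0 m.
H_Earth = 287 × 267 / 9.80 = 7819.3 m.
H_planet X/H_Earth = 7045.0/7819.3 = 0.90098.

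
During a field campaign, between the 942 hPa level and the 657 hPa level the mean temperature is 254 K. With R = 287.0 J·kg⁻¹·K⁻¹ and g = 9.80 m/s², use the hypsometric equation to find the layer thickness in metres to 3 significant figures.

Δz ≈ 2680 m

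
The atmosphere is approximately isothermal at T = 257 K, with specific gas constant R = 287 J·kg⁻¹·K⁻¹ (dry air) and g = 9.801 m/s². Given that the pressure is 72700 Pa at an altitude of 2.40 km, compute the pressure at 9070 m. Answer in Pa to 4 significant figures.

Scale height: H = RT/g = 287 × 257 / 9.801 = 7525.7 m.
Between two levels, P₂ = P₁ exp(−Δz/H) with Δz = z₂ − z₁.
Δz = 9070.0 − 2400.0 = 6670.0 m; Δz/H = 6670.0/7525.7 = 0.88630.
P₂ = 72700 × exp(−0.88630) = 72700 × 0.41218 = 29965 Pa.

P ≈ 29970 Pa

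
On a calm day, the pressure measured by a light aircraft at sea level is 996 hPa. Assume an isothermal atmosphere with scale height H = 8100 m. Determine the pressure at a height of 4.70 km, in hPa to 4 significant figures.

P ≈ 557.5 hPa

Barometric formula: P = P₀ exp(−z/H).
z/H = 4700.0/8100.0 = 0.58025; exp(−0.58025) = 0.55976.
P = 996 × 0.55976 = 557.52 hPa.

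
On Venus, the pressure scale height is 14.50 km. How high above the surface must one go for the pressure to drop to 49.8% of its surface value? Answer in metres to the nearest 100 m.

Set P/P₀ = exp(−z/H) = 0.498, so z = −H ln(0.498).
−ln(0.498) = 0.69716; z = 14500 × 0.69716 = 10109 m.

z ≈ 10100 m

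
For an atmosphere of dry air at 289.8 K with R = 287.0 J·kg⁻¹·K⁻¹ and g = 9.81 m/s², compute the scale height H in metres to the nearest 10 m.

The scale height of an isothermal atmosphere is H = RT/g.
H = 287.0 × 289.8 / 9.81 = 83173/9.81 = 8478.4 m.

H ≈ 8480 m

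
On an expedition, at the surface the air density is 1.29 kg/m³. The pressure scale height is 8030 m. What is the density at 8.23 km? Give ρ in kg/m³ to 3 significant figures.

In an isothermal atmosphere, density decays like pressure: ρ = ρ₀ exp(−z/H).
z/H = 8230.0/8030.0 = 1.0249; exp(−1.0249) = 0.35883.
ρ = 1.29 × 0.35883 = 0.46289 kg/m³.

ρ ≈ 0.463 kg/m³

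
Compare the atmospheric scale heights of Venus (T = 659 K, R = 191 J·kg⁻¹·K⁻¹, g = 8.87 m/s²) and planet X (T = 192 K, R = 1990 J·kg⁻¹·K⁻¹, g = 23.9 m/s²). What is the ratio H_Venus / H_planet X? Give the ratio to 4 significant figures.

H = RT/g for each body.
H_Venus = 191 × 659 / 8.87 = 14190 m.
H_planet X = 1990 × 192 / 23.9 = 15987 m.
H_Venus/H_planet X = 14190/15987 = 0.88760.

H_Venus/H_planet X ≈ 0.8876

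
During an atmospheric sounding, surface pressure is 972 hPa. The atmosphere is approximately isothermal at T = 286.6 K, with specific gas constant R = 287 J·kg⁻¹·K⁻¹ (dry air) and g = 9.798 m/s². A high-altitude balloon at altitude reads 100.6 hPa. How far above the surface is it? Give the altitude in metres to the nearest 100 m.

Scale height: H = RT/g = 287 × 286.6 / 9.798 = 8395.0 m.
Invert the barometric formula: z = H ln(P₀/P).
P₀/P = 972/100.6 = 9.6620; ln(9.6620) = 2.2682.
z = 8395.0 × 2.2682 = 19042 m.

z ≈ 19000 m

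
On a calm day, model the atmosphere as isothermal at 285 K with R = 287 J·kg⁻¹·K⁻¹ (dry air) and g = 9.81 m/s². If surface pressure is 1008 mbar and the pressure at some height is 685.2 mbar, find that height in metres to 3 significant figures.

z ≈ 3220 m

Scale height: H = RT/g = 287 × 285 / 9.81 = 8337.9 m.
Invert the barometric formula: z = H ln(P₀/P).
P₀/P = 1008/685.2 = 1.4711; ln(1.4711) = 0.38601.
z = 8337.9 × 0.38601 = 3218.5 m.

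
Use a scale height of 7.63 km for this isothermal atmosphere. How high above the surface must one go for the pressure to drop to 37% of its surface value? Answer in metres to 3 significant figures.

Set P/P₀ = exp(−z/H) = 0.37, so z = −H ln(0.37).
−ln(0.37) = 0.99425; z = 7630.0 × 0.99425 = 7586.1 m.

z ≈ 7590 m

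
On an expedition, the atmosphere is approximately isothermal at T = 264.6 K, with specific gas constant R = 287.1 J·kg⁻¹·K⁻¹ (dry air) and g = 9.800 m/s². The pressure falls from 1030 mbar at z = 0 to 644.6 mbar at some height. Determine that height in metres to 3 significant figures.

Scale height: H = RT/g = 287.1 × 264.6 / 9.800 = 7751.7 m.
Invert the barometric formula: z = H ln(P₀/P).
P₀/P = 1030/644.6 = 1.5979; ln(1.5979) = 0.46869.
z = 7751.7 × 0.46869 = 3633.1 m.

z ≈ 3630 m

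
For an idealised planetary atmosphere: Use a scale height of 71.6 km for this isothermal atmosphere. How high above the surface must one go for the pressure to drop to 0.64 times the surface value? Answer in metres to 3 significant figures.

z ≈ 32000 m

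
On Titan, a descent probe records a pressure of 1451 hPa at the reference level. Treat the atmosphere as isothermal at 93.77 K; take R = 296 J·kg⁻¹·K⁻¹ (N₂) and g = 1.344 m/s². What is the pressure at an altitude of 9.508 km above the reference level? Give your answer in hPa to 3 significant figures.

Scale height: H = RT/g = 296 × 93.77 / 1.344 = 20652 m.
Barometric formula: P = P₀ exp(−z/H).
z/H = 9508.0/20652 = 0.46039; exp(−0.46039) = 0.63104.
P = 1451 × 0.63104 = 915.64 hPa.

P ≈ 916 hPa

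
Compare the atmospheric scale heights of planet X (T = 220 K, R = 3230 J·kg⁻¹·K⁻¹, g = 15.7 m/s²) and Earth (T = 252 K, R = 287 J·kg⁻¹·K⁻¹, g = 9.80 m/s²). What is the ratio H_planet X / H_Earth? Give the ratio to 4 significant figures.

H_planet X/H_Earth ≈ 6.133

H = RT/g for each body.
H_planet X = 3230 × 220 / 15.7 = 45261 m.
H_Earth = 287 × 252 / 9.80 = 7380.0 m.
H_planet X/H_Earth = 45261/7380.0 = 6.1329.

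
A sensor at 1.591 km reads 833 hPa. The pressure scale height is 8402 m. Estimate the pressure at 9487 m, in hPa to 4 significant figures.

P ≈ 325.5 hPa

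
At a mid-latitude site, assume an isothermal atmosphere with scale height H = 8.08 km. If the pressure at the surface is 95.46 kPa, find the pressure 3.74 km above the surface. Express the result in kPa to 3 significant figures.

P ≈ 60.1 kPa

Barometric formula: P = P₀ exp(−z/H).
z/H = 3740.0/8080.0 = 0.46287; exp(−0.46287) = 0.62947.
P = 95.46 × 0.62947 = 60.089 kPa.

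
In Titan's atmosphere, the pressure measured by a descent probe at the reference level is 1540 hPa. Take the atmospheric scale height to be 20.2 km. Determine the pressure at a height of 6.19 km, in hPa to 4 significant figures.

P ≈ 1134 hPa

Barometric formula: P = P₀ exp(−z/H).
z/H = 6190.0/20200 = 0.30644; exp(−0.30644) = 0.73606.
P = 1540 × 0.73606 = 1133.5 hPa.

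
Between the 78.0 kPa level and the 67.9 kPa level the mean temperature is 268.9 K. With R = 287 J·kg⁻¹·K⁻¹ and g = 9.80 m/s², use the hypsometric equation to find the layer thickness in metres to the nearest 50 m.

Hypsometric equation: Δz = (R T̄/g) ln(P₁/P₂).
R T̄/g = 287 × 268.9 / 9.80 = 7874.9 m.
ln(78.0/67.9) = ln(1.1487) = 0.13863.
Δz = 7874.9 × 0.13863 = 1091.7 m.

Δz ≈ 1100 m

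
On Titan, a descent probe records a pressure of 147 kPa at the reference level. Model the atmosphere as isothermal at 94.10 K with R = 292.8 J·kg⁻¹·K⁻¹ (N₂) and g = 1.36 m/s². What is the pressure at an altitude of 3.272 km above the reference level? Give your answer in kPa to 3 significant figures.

Scale height: H = RT/g = 292.8 × 94.10 / 1.36 = 20259 m.
Barometric formula: P = P₀ exp(−z/H).
z/H = 3272.0/20259 = 0.16151; exp(−0.16151) = 0.85086.
P = 147 × 0.85086 = 125.08 kPa.

P ≈ 125 kPa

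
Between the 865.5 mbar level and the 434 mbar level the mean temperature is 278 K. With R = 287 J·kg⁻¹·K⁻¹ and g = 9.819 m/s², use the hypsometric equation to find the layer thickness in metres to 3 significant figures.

Hypsometric equation: Δz = (R T̄/g) ln(P₁/P₂).
R T̄/g = 287 × 278 / 9.819 = 8125.7 m.
ln(865.5/434) = ln(1.9942) = 0.69024.
Δz = 8125.7 × 0.69024 = 5608.7 m.

Δz ≈ 5610 m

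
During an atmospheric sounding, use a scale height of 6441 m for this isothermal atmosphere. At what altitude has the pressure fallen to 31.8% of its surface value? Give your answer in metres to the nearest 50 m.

z ≈ 7400 m

Set P/P₀ = exp(−z/H) = 0.318, so z = −H ln(0.318).
−ln(0.318) = 1.1457; z = 6441.0 × 1.1457 = 7379.5 m.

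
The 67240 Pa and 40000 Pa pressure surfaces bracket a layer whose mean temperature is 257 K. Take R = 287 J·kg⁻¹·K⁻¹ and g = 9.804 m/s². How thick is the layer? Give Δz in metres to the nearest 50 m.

Δz ≈ 3900 m

Hypsometric equation: Δz = (R T̄/g) ln(P₁/P₂).
R T̄/g = 287 × 257 / 9.804 = 7523.4 m.
ln(67240/40000) = ln(1.6810) = 0.51939.
Δz = 7523.4 × 0.51939 = 3907.6 m.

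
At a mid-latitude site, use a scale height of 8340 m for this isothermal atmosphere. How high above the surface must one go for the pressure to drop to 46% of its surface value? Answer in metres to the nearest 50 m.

Set P/P₀ = exp(−z/H) = 0.46, so z = −H ln(0.46).
−ln(0.46) = 0.77653; z = 8340.0 × 0.77653 = 6476.3 m.

z ≈ 6500 m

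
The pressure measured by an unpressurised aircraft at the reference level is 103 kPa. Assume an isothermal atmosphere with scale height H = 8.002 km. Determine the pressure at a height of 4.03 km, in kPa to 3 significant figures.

Barometric formula: P = P₀ exp(−z/H).
z/H = 4030.0/8002.0 = 0.50362; exp(−0.50362) = 0.60434.
P = 103 × 0.60434 = 62.247 kPa.

P ≈ 62.2 kPa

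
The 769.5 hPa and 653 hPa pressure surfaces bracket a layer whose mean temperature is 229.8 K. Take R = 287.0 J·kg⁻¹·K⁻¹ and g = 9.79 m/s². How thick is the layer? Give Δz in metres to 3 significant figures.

Hypsometric equation: Δz = (R T̄/g) ln(P₁/P₂).
R T̄/g = 287.0 × 229.8 / 9.79 = 6736.7 m.
ln(769.5/653) = ln(1.1784) = 0.16416.
Δz = 6736.7 × 0.16416 = 1105.9 m.

Δz ≈ 1110 m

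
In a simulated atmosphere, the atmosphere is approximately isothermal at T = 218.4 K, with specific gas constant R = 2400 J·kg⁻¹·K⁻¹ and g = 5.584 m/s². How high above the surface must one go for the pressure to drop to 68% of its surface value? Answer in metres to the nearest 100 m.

Scale height: H = RT/g = 2400 × 218.4 / 5.584 = 93868 m.
Set P/P₀ = exp(−z/H) = 0.68, so z = −H ln(0.68).
−ln(0.68) = 0.38566; z = 93868 × 0.38566 = 36201 m.

z ≈ 36200 m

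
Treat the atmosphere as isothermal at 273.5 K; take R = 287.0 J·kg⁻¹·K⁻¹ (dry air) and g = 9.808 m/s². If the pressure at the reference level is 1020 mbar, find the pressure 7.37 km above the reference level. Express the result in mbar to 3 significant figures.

Scale height: H = RT/g = 287.0 × 273.5 / 9.808 = 8003.1 m.
Barometric formula: P = P₀ exp(−z/H).
z/H = 7370.0/8003.1 = 0.92089; exp(−0.92089) = 0.39816.
P = 1020 × 0.39816 = 406.12 mbar.

P ≈ 406 mbar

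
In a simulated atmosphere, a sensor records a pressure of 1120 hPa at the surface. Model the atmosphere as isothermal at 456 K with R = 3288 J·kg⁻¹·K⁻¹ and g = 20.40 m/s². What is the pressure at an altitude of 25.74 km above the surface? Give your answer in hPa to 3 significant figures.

Scale height: H = RT/g = 3288 × 456 / 20.40 = 73496 m.
Barometric formula: P = P₀ exp(−z/H).
z/H = 25740/73496 = 0.35022; exp(−0.35022) = 0.70453.
P = 1120 × 0.70453 = 789.07 hPa.

P ≈ 789 hPa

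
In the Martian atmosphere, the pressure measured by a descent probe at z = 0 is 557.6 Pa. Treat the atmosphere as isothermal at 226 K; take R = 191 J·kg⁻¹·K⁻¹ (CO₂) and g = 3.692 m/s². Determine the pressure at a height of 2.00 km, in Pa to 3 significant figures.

Scale height: H = RT/g = 191 × 226 / 3.692 = 11692 m.
Barometric formula: P = P₀ exp(−z/H).
z/H = 2000.0/11692 = 0.17106; exp(−0.17106) = 0.84277.
P = 557.6 × 0.84277 = 469.93 Pa.

P ≈ 470 Pa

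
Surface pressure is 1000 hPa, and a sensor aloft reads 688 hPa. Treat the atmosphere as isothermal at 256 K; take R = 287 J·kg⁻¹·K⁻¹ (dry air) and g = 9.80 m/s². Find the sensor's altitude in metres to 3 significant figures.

z ≈ 2800 m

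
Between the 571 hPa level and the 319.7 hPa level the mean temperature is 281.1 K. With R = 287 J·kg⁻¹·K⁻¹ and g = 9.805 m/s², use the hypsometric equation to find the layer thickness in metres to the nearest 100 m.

Δz ≈ 4800 m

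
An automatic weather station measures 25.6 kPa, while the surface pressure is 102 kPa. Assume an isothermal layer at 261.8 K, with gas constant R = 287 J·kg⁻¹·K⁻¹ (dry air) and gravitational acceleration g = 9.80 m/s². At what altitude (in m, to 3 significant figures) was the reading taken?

Scale height: H = RT/g = 287 × 261.8 / 9.80 = 7667.0 m.
Invert the barometric formula: z = H ln(P₀/P).
P₀/P = 102/25.6 = 3.9844; ln(3.9844) = 1.3824.
z = 7667.0 × 1.3824 = 10599 m.

z ≈ 10600 m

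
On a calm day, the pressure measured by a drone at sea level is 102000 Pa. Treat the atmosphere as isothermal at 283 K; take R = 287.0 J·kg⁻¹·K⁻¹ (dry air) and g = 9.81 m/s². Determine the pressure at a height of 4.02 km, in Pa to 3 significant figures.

Scale height: H = RT/g = 287.0 × 283 / 9.81 = 8279.4 m.
Barometric formula: P = P₀ exp(−z/H).
z/H = 4020.0/8279.4 = 0.48554; exp(−0.48554) = 0.61536.
P = 102000 × 0.61536 = 62767 Pa.

P ≈ 62800 Pa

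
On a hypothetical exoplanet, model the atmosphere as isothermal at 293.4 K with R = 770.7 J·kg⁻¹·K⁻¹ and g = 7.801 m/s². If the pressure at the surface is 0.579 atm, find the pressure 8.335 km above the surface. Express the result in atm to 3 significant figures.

Scale height: H = RT/g = 770.7 × 293.4 / 7.801 = 28986 m.
Barometric formula: P = P₀ exp(−z/H).
z/H = 8335.0/28986 = 0.28755; exp(−0.28755) = 0.75010.
P = 0.579 × 0.75010 = 0.43431 atm.

P ≈ 0.434 atm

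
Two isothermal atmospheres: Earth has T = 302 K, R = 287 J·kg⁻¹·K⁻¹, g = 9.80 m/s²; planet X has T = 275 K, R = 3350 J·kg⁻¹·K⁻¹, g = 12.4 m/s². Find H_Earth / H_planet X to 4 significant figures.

H_Earth/H_planet X ≈ 0.1190

H = RT/g for each body.
H_Earth = 287 × 302 / 9.80 = 8844.3 m.
H_planet X = 3350 × 275 / 12.4 = 74294 m.
H_Earth/H_planet X = 8844.3/74294 = 0.11904.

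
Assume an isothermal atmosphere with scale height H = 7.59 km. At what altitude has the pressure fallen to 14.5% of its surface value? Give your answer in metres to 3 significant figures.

Set P/P₀ = exp(−z/H) = 0.145, so z = −H ln(0.145).
−ln(0.145) = 1.9310; z = 7590.0 × 1.9310 = 14656 m.

z ≈ 14700 m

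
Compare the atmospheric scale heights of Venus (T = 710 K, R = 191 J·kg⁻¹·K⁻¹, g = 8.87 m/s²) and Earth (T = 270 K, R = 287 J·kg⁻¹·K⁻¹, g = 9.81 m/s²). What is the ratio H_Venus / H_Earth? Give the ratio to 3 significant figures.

H_Venus/H_Earth ≈ 1.94

H = RT/g for each body.
H_Venus = 191 × 710 / 8.87 = 15289 m.
H_Earth = 287 × 270 / 9.81 = 7899.1 m.
H_Venus/H_Earth = 15289/7899.1 = 1.9355.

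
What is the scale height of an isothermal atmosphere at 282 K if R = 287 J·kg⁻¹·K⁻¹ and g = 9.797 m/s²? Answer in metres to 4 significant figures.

The scale height of an isothermal atmosphere is H = RT/g.
H = 287 × 282 / 9.797 = 80934/9.797 = 8261.1 m.

H ≈ 8261 m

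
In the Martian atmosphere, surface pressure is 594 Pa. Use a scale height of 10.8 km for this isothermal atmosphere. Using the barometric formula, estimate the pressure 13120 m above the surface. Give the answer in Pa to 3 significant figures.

P ≈ 176 Pa

Barometric formula: P = P₀ exp(−z/H).
z/H = 13120/10800 = 1.2148; exp(−1.2148) = 0.29677.
P = 594 × 0.29677 = 176.28 Pa.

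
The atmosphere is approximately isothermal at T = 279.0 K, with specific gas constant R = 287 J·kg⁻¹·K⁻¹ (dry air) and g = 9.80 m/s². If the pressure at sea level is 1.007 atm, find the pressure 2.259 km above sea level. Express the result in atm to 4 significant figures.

Scale height: H = RT/g = 287 × 279.0 / 9.80 = 8170.7 m.
Barometric formula: P = P₀ exp(−z/H).
z/H = 2259.0/8170.7 = 0.27648; exp(−0.27648) = 0.75845.
P = 1.007 × 0.75845 = 0.76376 atm.

P ≈ 0.7638 atm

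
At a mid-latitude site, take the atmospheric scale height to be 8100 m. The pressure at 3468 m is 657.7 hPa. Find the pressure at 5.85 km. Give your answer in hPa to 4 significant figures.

Between two levels, P₂ = P₁ exp(−Δz/H) with Δz = z₂ − z₁.
Δz = 5850.0 − 3468.0 = 2382.0 m; Δz/H = 2382.0/8100.0 = 0.29407.
P₂ = 657.7 × exp(−0.29407) = 657.7 × 0.74522 = 490.13 hPa.

P ≈ 490.1 hPa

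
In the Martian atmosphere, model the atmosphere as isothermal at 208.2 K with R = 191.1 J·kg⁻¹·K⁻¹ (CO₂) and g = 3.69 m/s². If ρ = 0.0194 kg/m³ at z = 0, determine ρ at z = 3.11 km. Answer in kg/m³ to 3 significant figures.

Scale height: H = RT/g = 191.1 × 208.2 / 3.69 = 10782 m.
In an isothermal atmosphere, density decays like pressure: ρ = ρ₀ exp(−z/H).
z/H = 3110.0/10782 = 0.28844; exp(−0.28844) = 0.74943.
ρ = 0.0194 × 0.74943 = 0.014539 kg/m³.

ρ ≈ 0.0145 kg/m³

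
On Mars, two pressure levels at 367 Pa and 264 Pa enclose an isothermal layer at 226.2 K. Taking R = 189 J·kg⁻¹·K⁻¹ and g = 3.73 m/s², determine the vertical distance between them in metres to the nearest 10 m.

Δz ≈ 3780 m

Hypsometric equation: Δz = (R T̄/g) ln(P₁/P₂).
R T̄/g = 189 × 226.2 / 3.73 = 11462 m.
ln(367/264) = ln(1.3902) = 0.32945.
Δz = 11462 × 0.32945 = 3776.2 m.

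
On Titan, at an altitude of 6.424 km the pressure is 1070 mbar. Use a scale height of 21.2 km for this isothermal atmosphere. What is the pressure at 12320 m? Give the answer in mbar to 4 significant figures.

Between two levels, P₂ = P₁ exp(−Δz/H) with Δz = z₂ − z₁.
Δz = 12320 − 6424.0 = 5896.0 m; Δz/H = 5896.0/21200 = 0.27811.
P₂ = 1070 × exp(−0.27811) = 1070 × 0.75721 = 810.21 mbar.

P ≈ 810.2 mbar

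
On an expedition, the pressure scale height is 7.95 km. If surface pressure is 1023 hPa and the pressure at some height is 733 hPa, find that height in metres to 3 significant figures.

Invert the barometric formula: z = H ln(P₀/P).
P₀/P = 1023/733 = 1.3956; ln(1.3956) = 0.33332.
z = 7950.0 × 0.33332 = 2649.9 m.

z ≈ 2650 m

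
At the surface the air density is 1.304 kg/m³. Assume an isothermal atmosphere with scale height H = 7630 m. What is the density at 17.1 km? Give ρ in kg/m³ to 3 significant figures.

ρ ≈ 0.139 kg/m³

In an isothermal atmosphere, density decays like pressure: ρ = ρ₀ exp(−z/H).
z/H = 17100/7630.0 = 2.2412; exp(−2.2412) = 0.10633.
ρ = 1.304 × 0.10633 = 0.13865 kg/m³.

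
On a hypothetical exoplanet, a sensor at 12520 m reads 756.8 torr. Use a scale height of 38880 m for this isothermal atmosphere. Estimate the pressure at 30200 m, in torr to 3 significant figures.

Between two levels, P₂ = P₁ exp(−Δz/H) with Δz = z₂ − z₁.
Δz = 30200 − 12520 = 17680 m; Δz/H = 17680/38880 = 0.45473.
P₂ = 756.8 × exp(−0.45473) = 756.8 × 0.63462 = 480.28 torr.

P ≈ 480 torr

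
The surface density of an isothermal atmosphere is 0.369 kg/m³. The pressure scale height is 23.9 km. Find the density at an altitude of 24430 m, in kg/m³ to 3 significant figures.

In an isothermal atmosphere, density decays like pressure: ρ = ρ₀ exp(−z/H).
z/H = 24430/23900 = 1.0222; exp(−1.0222) = 0.35980.
ρ = 0.369 × 0.35980 = 0.13277 kg/m³.

ρ ≈ 0.133 kg/m³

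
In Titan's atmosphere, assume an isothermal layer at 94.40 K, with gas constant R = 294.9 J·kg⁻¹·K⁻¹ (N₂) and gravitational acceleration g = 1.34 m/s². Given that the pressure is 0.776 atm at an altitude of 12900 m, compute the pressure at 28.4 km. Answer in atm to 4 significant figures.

P ≈ 0.3680 atm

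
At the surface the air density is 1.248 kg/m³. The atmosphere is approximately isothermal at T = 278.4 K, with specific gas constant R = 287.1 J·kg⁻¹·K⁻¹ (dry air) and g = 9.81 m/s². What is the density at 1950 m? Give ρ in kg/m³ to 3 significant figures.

Scale height: H = RT/g = 287.1 × 278.4 / 9.81 = 8147.7 m.
In an isothermal atmosphere, density decays like pressure: ρ = ρ₀ exp(−z/H).
z/H = 1950.0/8147.7 = 0.23933; exp(−0.23933) = 0.78716.
ρ = 1.248 × 0.78716 = 0.98238 kg/m³.

ρ ≈ 0.982 kg/m³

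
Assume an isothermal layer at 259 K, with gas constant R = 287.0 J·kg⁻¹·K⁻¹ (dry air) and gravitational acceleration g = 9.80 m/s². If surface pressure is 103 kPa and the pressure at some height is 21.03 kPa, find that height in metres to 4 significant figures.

Scale height: H = RT/g = 287.0 × 259 / 9.80 = 7585.0 m.
Invert the barometric formula: z = H ln(P₀/P).
P₀/P = 103/21.03 = 4.8978; ln(4.8978) = 1.5888.
z = 7585.0 × 1.5888 = 12051 m.

z ≈ 12050 m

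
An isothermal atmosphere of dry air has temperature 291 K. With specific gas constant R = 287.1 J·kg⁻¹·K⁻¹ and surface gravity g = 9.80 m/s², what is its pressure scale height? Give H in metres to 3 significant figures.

The scale height of an isothermal atmosphere is H = RT/g.
H = 287.1 × 291 / 9.80 = 83546/9.80 = 8525.1 m.

H ≈ 8530 m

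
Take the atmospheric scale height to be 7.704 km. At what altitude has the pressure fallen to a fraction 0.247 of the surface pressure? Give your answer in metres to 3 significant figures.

Set P/P₀ = exp(−z/H) = 0.247, so z = −H ln(0.247).
−ln(0.247) = 1.3984; z = 7704.0 × 1.3984 = 10773 m.

z ≈ 10800 m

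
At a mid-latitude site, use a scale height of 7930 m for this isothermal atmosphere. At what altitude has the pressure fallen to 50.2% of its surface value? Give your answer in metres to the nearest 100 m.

Set P/P₀ = exp(−z/H) = 0.502, so z = −H ln(0.502).
−ln(0.502) = 0.68916; z = 7930.0 × 0.68916 = 5465.0 m.

z ≈ 5500 m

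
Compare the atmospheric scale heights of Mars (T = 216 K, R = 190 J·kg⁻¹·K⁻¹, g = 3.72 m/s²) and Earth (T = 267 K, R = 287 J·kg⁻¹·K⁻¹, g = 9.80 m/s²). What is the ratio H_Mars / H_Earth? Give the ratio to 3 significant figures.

H_Mars/H_Earth ≈ 1.41

H = RT/g for each body.
H_Mars = 190 × 216 / 3.72 = 11032 m.
H_Earth = 287 × 267 / 9.80 = 7819.3 m.
H_Mars/H_Earth = 11032/7819.3 = 1.4109.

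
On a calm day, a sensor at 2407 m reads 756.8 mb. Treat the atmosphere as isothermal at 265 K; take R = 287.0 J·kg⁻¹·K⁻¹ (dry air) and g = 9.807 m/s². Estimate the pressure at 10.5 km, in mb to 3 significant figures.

Scale height: H = RT/g = 287.0 × 265 / 9.807 = 7755.2 m.
Between two levels, P₂ = P₁ exp(−Δz/H) with Δz = z₂ − z₁.
Δz = 10500 − 2407.0 = 8093.0 m; Δz/H = 8093.0/7755.2 = 1.0436.
P₂ = 756.8 × exp(−1.0436) = 756.8 × 0.35218 = 266.53 mb.

P ≈ 267 mb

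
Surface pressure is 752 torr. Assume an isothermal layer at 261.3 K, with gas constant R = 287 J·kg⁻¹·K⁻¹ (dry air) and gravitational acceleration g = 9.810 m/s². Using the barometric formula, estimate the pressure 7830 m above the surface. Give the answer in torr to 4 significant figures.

P ≈ 270.0 torr

Scale height: H = RT/g = 287 × 261.3 / 9.810 = 7644.6 m.
Barometric formula: P = P₀ exp(−z/H).
z/H = 7830.0/7644.6 = 1.0243; exp(−1.0243) = 0.35905.
P = 752 × 0.35905 = 270.01 torr.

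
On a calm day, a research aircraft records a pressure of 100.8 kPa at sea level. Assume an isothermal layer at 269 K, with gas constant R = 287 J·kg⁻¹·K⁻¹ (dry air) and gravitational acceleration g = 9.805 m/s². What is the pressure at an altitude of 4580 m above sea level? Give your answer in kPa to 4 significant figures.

P ≈ 56.34 kPa

Scale height: H = RT/g = 287 × 269 / 9.805 = 7873.8 m.
Barometric formula: P = P₀ exp(−z/H).
z/H = 4580.0/7873.8 = 0.58168; exp(−0.58168) = 0.55896.
P = 100.8 × 0.55896 = 56.343 kPa.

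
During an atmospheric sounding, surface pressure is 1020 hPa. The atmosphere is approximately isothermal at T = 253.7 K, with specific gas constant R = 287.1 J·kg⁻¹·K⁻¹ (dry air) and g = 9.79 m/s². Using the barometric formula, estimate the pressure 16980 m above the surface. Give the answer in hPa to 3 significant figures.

P ≈ 104 hPa

Scale height: H = RT/g = 287.1 × 253.7 / 9.79 = 7440.0 m.
Barometric formula: P = P₀ exp(−z/H).
z/H = 16980/7440.0 = 2.2823; exp(−2.2823) = 0.10205.
P = 1020 × 0.10205 = 104.09 hPa.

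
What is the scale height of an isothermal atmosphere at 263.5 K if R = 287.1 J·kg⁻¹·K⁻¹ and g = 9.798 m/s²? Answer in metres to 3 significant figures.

H ≈ 7720 m

The scale height of an isothermal atmosphere is H = RT/g.
H = 287.1 × 263.5 / 9.798 = 75651/9.798 = 7721.1 m.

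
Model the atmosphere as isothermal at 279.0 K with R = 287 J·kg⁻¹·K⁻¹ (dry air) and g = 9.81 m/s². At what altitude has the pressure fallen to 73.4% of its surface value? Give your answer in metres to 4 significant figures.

z ≈ 2524 m

Scale height: H = RT/g = 287 × 279.0 / 9.81 = 8162.4 m.
Set P/P₀ = exp(−z/H) = 0.734, so z = −H ln(0.734).
−ln(0.734) = 0.30925; z = 8162.4 × 0.30925 = 2524.2 m.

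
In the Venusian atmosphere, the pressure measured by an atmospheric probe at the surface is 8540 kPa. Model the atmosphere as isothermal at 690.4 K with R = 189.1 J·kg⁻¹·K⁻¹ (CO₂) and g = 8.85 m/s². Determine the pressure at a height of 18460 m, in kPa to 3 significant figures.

P ≈ 2440 kPa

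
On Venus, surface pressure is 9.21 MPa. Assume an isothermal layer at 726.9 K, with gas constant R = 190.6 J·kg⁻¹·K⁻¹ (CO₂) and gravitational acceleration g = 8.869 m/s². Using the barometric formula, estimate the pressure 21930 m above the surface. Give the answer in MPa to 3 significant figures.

P ≈ 2.26 MPa

Scale height: H = RT/g = 190.6 × 726.9 / 8.869 = 15622 m.
Barometric formula: P = P₀ exp(−z/H).
z/H = 21930/15622 = 1.4038; exp(−1.4038) = 0.24566.
P = 9.21 × 0.24566 = 2.2625 MPa.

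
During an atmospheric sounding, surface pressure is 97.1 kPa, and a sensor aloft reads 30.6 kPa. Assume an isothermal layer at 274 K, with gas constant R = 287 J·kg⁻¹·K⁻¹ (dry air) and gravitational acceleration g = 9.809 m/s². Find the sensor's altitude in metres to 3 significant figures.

z ≈ 9260 m

Scale height: H = RT/g = 287 × 274 / 9.809 = 8016.9 m.
Invert the barometric formula: z = H ln(P₀/P).
P₀/P = 97.1/30.6 = 3.1732; ln(3.1732) = 1.1547.
z = 8016.9 × 1.1547 = 9257.1 m.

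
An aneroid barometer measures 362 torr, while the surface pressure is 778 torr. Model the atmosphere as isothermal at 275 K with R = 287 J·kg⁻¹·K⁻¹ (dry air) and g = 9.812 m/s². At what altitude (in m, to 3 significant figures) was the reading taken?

z ≈ 6150 m

Scale height: H = RT/g = 287 × 275 / 9.812 = 8043.7 m.
Invert the barometric formula: z = H ln(P₀/P).
P₀/P = 778/362 = 2.1492; ln(2.1492) = 0.76510.
z = 8043.7 × 0.76510 = 6154.2 m.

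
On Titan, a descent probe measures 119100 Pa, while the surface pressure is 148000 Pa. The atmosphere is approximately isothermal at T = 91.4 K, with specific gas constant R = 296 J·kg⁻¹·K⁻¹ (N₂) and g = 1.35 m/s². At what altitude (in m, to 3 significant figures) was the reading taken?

z ≈ 4350 m

Scale height: H = RT/g = 296 × 91.4 / 1.35 = 20040 m.
Invert the barometric formula: z = H ln(P₀/P).
P₀/P = 148000/119100 = 1.2427; ln(1.2427) = 0.21729.
z = 20040 × 0.21729 = 4354.5 m.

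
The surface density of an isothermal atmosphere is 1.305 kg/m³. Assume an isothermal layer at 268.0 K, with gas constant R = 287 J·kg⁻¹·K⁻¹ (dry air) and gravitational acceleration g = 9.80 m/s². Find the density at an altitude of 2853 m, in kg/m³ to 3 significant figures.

Scale height: H = RT/g = 287 × 268.0 / 9.80 = 7848.6 m.
In an isothermal atmosphere, density decays like pressure: ρ = ρ₀ exp(−z/H).
z/H = 2853.0/7848.6 = 0.36350; exp(−0.36350) = 0.69524.
ρ = 1.305 × 0.69524 = 0.90729 kg/m³.

ρ ≈ 0.907 kg/m³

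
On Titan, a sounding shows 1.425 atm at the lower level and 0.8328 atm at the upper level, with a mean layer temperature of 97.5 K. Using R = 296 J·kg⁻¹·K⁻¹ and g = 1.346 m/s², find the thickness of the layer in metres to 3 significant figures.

Hypsometric equation: Δz = (R T̄/g) ln(P₁/P₂).
R T̄/g = 296 × 97.5 / 1.346 = 21441 m.
ln(1.425/0.8328) = ln(1.7111) = 0.53714.
Δz = 21441 × 0.53714 = 11517 m.

Δz ≈ 11500 m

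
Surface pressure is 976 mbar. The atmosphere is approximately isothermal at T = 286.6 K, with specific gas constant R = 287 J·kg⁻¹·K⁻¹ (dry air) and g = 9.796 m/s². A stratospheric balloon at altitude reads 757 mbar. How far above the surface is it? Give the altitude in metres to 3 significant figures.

Scale height: H = RT/g = 287 × 286.6 / 9.796 = 8396.7 m.
Invert the barometric formula: z = H ln(P₀/P).
P₀/P = 976/757 = 1.2893; ln(1.2893) = 0.25410.
z = 8396.7 × 0.25410 = 2133.6 m.

z ≈ 2130 m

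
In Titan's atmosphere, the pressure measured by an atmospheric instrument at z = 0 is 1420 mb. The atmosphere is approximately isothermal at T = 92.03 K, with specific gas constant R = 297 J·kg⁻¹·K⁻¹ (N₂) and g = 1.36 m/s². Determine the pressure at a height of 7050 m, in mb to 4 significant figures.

Scale height: H = RT/g = 297 × 92.03 / 1.36 = 20098 m.
Barometric formula: P = P₀ exp(−z/H).
z/H = 7050.0/20098 = 0.35078; exp(−0.35078) = 0.70414.
P = 1420 × 0.70414 = 999.88 mb.

P ≈ 999.9 mb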